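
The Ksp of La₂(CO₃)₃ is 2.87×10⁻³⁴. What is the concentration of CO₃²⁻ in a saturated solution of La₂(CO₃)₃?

2.30×10⁻⁷ M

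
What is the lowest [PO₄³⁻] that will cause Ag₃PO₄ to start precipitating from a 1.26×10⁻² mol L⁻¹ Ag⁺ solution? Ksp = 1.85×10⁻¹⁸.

9.25×10⁻¹³ M

Precipitation of each salt begins when its ion product equals Ksp.
Ag₃PO₄(s) ⇌ 3 Ag⁺(aq) + PO₄³⁻(aq)
Ksp = [Ag⁺]^3[PO₄³⁻] = [PO₄³⁻](1.26×10⁻²)^3
[PO₄³⁻] = 1.85×10⁻¹⁸ / (1.26×10⁻²)^3 = 9.25×10⁻¹³
[PO₄³⁻] = 9.25×10⁻¹³ mol L⁻¹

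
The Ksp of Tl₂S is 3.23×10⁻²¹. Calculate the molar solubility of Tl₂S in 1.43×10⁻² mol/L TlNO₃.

1.58×10⁻¹⁷ M

Tl₂S(s) ⇌ 2 Tl⁺(aq) + S²⁻(aq)
The solution already contains Tl⁺ at 1.43×10⁻² mol/L. Let s be the molar solubility of Tl₂S.
[Tl⁺] ≈ 1.43×10⁻² mol/L (common ion dominates); [S²⁻] = s.
Ksp = [Tl⁺]^2[S²⁻] = (1.43×10⁻²)^2s
s = 3.23×10⁻²¹ / (1.43×10⁻²)^2 = 1.58×10⁻¹⁷
s = 1.58×10⁻¹⁷ mol/L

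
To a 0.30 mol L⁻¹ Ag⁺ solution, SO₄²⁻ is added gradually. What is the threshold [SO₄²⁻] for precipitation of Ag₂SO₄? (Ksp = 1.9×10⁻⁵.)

The threshold for precipitation is Q = Ksp.
Ag₂SO₄(s) ⇌ 2 Ag⁺(aq) + SO₄²⁻(aq)
Ksp = [Ag⁺]^2[SO₄²⁻] = [SO₄²⁻](0.30)^2
[SO₄²⁻] = 1.9×10⁻⁵ / (0.30)^2 = 2.1×10⁻⁴
[SO₄²⁻] = 2.1×10⁻⁴ mol L⁻¹

2.1×10⁻⁴ M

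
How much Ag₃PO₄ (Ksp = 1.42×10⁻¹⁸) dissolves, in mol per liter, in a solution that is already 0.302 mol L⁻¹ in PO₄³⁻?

5.58×10⁻⁷ M

Ag₃PO₄(s) ⇌ 3 Ag⁺(aq) + PO₄³⁻(aq)
PO₄³⁻ is already present at 0.302 mol L⁻¹. If s mol/L of Ag₃PO₄ dissolves, [Ag⁺] = 3s while [PO₄³⁻] ≈ 0.302 mol L⁻¹.
Ksp = [Ag⁺]^3[PO₄³⁻] = (3s)^3(0.302)
(3s)^3 = 1.42×10⁻¹⁸ / (0.302) = 4.70×10⁻¹⁸
s = 5.58×10⁻⁷ mol L⁻¹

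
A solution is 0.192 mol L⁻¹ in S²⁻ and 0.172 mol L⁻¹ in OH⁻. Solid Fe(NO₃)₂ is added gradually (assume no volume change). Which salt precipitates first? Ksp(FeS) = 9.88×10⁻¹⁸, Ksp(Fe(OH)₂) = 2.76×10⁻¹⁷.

FeS

Precipitation begins when Q = Ksp.
For FeS: [Fe²⁺] = (Ksp/[S²⁻]) = 5.15×10⁻¹⁷ mol L⁻¹
For Fe(OH)₂: [Fe²⁺] = (Ksp/[OH⁻]^2) = 9.33×10⁻¹⁶ mol L⁻¹
Since FeS needs less Fe²⁺ to reach saturation, it precipitates first.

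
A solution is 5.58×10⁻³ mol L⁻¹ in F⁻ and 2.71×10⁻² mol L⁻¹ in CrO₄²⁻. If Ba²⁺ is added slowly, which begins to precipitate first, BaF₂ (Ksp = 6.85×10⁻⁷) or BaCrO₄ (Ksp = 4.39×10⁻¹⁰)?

BaCrO₄

A salt starts to precipitate once the ion product Q reaches its Ksp.
For BaF₂: [Ba²⁺] = (Ksp/[F⁻]^2) = 2.20×10⁻² mol L⁻¹
For BaCrO₄: [Ba²⁺] = (Ksp/[CrO₄²⁻]) = 1.62×10⁻⁸ mol L⁻¹
The smaller threshold [Ba²⁺] is reached first, so BaCrO₄ precipitates first.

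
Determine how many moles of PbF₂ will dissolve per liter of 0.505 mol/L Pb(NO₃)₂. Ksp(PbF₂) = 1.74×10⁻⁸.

PbF₂(s) ⇌ Pb²⁺(aq) + 2 F⁻(aq)
With Pb²⁺ already at 0.505 mol/L and s small, take [Pb²⁺] ≈ 0.505 mol/L and [F⁻] = 2s.
Ksp = [Pb²⁺][F⁻]^2 = (0.505)(2s)^2
(2s)^2 = 1.74×10⁻⁸ / (0.505) = 3.45×10⁻⁸
s = 9.28×10⁻⁵ mol/L

9.28×10⁻⁵ M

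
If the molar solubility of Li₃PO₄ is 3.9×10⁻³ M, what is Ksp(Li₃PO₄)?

Ksp = 6.2×10⁻⁹

Li₃PO₄(s) ⇌ 3 Li⁺(aq) + PO₄³⁻(aq)
With molar solubility s: [Li⁺] = 3s, [PO₄³⁻] = s.
Ksp = [Li⁺]^3[PO₄³⁻] = (3s)^3 · s = 27s^4
Ksp = 27 × (3.9×10⁻³)^4 = 6.2×10⁻⁹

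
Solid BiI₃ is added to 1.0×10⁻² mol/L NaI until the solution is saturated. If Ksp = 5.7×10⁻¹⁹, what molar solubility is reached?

BiI₃(s) ⇌ Bi³⁺(aq) + 3 I⁻(aq)
The solution already contains I⁻ at 1.0×10⁻² mol/L. Let s be the molar solubility of BiI₃.
[I⁻] ≈ 1.0×10⁻² mol/L (common ion dominates); [Bi³⁺] = s.
Ksp = [Bi³⁺][I⁻]^3 = s(1.0×10⁻²)^3
s = 5.7×10⁻¹⁹ / (1.0×10⁻²)^3 = 5.7×10⁻¹³
s = 5.7×10⁻¹³ mol/L

5.7×10⁻¹³ M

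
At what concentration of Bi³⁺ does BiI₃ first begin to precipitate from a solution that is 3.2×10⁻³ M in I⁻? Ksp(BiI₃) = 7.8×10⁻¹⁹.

A salt starts to precipitate once the ion product Q reaches its Ksp.
BiI₃(s) ⇌ Bi³⁺(aq) + 3 I⁻(aq)
Ksp = [Bi³⁺][I⁻]^3 = [Bi³⁺](3.2×10⁻³)^3
[Bi³⁺] = 7.8×10⁻¹⁹ / (3.2×10⁻³)^3 = 2.4×10⁻¹¹
[Bi³⁺] = 2.4×10⁻¹¹ M

2.4×10⁻¹¹ M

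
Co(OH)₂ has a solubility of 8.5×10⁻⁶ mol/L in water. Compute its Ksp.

Co(OH)₂(s) ⇌ Co²⁺(aq) + 2 OH⁻(aq)
With molar solubility s: [Co²⁺] = s, [OH⁻] = 2s.
Ksp = [Co²⁺][OH⁻]^2 = s · (2s)^2 = 4s^3
Ksp = 4 × (8.5×10⁻⁶)^3 = 2.5×10⁻¹⁵

Ksp = 2.5×10⁻¹⁵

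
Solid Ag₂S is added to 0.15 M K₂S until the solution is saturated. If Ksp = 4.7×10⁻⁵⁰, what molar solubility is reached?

2.8×10⁻²⁵ M

Ag₂S(s) ⇌ 2 Ag⁺(aq) + S²⁻(aq)
Let s be the solubility of Ag₂S here. The common ion gives [S²⁻] ≈ 0.15 M, and [Ag⁺] = 2s.
Ksp = [Ag⁺]^2[S²⁻] = (2s)^2(0.15)
(2s)^2 = 4.7×10⁻⁵⁰ / (0.15) = 3.1×10⁻⁴⁹
s = 2.8×10⁻²⁵ M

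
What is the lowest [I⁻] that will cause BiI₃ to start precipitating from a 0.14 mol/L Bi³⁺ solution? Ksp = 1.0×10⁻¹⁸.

The threshold for precipitation is Q = Ksp.
BiI₃(s) ⇌ Bi³⁺(aq) + 3 I⁻(aq)
Ksp = [Bi³⁺][I⁻]^3 = [I⁻]^3(0.14)
[I⁻]^3 = 1.0×10⁻¹⁸ / (0.14) = 7.1×10⁻¹⁸
[I⁻] = 1.9×10⁻⁶ mol/L

1.9×10⁻⁶ M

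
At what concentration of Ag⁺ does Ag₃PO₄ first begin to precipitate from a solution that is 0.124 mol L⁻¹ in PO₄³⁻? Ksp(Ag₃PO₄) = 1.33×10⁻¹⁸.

Each salt precipitates once Q = Ksp for that salt.
Ag₃PO₄(s) ⇌ 3 Ag⁺(aq) + PO₄³⁻(aq)
Ksp = [Ag⁺]^3[PO₄³⁻] = [Ag⁺]^3(0.124)
[Ag⁺]^3 = 1.33×10⁻¹⁸ / (0.124) = 1.07×10⁻¹⁷
[Ag⁺] = 2.21×10⁻⁶ mol L⁻¹

2.21×10⁻⁶ M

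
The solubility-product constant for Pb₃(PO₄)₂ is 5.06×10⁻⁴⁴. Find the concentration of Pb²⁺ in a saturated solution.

2.58×10⁻⁹ M

Pb₃(PO₄)₂(s) ⇌ 3 Pb²⁺(aq) + 2 PO₄³⁻(aq)
For each mole of Pb₃(PO₄)₂ that dissolves per liter, [Pb²⁺] = 3s and [PO₄³⁻] = 2s; let s denote this solubility.
Ksp = [Pb²⁺]^3[PO₄³⁻]^2 = (3s)^3 · (2s)^2 = 108s^5 = 5.06×10⁻⁴⁴
s = 8.59×10⁻¹⁰ mol L⁻¹
[Pb²⁺] = 3s = 2.58×10⁻⁹ mol L⁻¹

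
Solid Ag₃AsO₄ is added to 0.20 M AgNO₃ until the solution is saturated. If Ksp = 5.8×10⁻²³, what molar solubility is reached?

7.3×10⁻²¹ M

Ag₃AsO₄(s) ⇌ 3 Ag⁺(aq) + AsO₄³⁻(aq)
The solution already contains Ag⁺ at 0.20 M. Let s be the molar solubility of Ag₃AsO₄.
[Ag⁺] ≈ 0.20 M (common ion dominates); [AsO₄³⁻] = s.
Ksp = [Ag⁺]^3[AsO₄³⁻] = (0.20)^3s
s = 5.8×10⁻²³ / (0.20)^3 = 7.3×10⁻²¹
s = 7.3×10⁻²¹ M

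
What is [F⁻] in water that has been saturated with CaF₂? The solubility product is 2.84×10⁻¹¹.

3.84×10⁻⁴ M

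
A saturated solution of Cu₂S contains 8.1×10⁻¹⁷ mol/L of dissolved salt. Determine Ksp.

Cu₂S(s) ⇌ 2 Cu⁺(aq) + S²⁻(aq)
Call the molar solubility s, so that [Cu⁺] = 2s and [S²⁻] = s.
Ksp = [Cu⁺]^2[S²⁻] = (2s)^2 · s = 4s^3
Ksp = 4 × (8.1×10⁻¹⁷)^3 = 2.1×10⁻⁴⁸

Ksp = 2.1×10⁻⁴⁸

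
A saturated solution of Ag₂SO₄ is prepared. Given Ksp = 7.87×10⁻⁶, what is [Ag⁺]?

Ag₂SO₄(s) ⇌ 2 Ag⁺(aq) + SO₄²⁻(aq)
Call the molar solubility s, so that [Ag⁺] = 2s and [SO₄²⁻] = s.
Ksp = [Ag⁺]^2[SO₄²⁻] = (2s)^2 · s = 4s^3 = 7.87×10⁻⁶
s = 1.25×10⁻² mol/L
[Ag⁺] = 2s = 2.51×10⁻² mol/L

2.51×10⁻² M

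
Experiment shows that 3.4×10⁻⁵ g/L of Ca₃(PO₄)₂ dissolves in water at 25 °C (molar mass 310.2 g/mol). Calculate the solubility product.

Ksp = 1.7×10⁻³³

Molar solubility s = (3.4×10⁻⁵ g/L) / (310.2 g/mol) = 1.096×10⁻⁷ mol/L
Ca₃(PO₄)₂(s) ⇌ 3 Ca²⁺(aq) + 2 PO₄³⁻(aq)
Call the molar solubility s, so that [Ca²⁺] = 3s and [PO₄³⁻] = 2s.
Ksp = [Ca²⁺]^3[PO₄³⁻]^2 = (3s)^3 · (2s)^2 = 108s^5
Ksp = 108 × (1.096×10⁻⁷)^5 = 1.7×10⁻³³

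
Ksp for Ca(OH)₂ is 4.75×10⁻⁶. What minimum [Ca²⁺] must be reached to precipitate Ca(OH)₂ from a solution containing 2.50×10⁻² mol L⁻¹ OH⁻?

7.60×10⁻³ M

A salt starts to precipitate once the ion product Q reaches its Ksp.
Ca(OH)₂(s) ⇌ Ca²⁺(aq) + 2 OH⁻(aq)
Ksp = [Ca²⁺][OH⁻]^2 = [Ca²⁺](2.50×10⁻²)^2
[Ca²⁺] = 4.75×10⁻⁶ / (2.50×10⁻²)^2 = 7.60×10⁻³
[Ca²⁺] = 7.60×10⁻³ mol L⁻¹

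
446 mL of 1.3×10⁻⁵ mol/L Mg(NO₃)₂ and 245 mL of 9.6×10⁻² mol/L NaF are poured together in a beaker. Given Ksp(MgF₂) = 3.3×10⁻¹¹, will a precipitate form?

Total volume after mixing = 446 + 245 = 691 mL.
[Mg²⁺] = (1.3×10⁻⁵)(446)/691 = 8.4×10⁻⁶ mol/L
[F⁻] = (9.6×10⁻²)(245)/691 = 3.4×10⁻² mol/L
Q = [Mg²⁺][F⁻]^2 = 9.7×10⁻⁹
Since Q (9.7×10⁻⁹) exceeds Ksp (3.3×10⁻¹¹), MgF₂ will precipitate.

Yes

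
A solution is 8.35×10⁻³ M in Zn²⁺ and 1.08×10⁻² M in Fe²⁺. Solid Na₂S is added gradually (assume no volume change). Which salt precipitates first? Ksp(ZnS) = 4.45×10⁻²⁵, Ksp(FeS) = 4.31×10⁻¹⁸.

A salt starts to precipitate once the ion product Q reaches its Ksp.
For ZnS: [S²⁻] = (Ksp/[Zn²⁺]) = 5.33×10⁻²³ M
For FeS: [S²⁻] = (Ksp/[Fe²⁺]) = 3.99×10⁻¹⁶ M
Since ZnS needs less S²⁻ to reach saturation, it precipitates first.

ZnS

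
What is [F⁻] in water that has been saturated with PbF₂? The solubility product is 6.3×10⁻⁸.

5.0×10⁻³ M

PbF₂(s) ⇌ Pb²⁺(aq) + 2 F⁻(aq)
If s mol/L of PbF₂ dissolves, [Pb²⁺] = s and [F⁻] = 2s.
Ksp = [Pb²⁺][F⁻]^2 = s · (2s)^2 = 4s^3 = 6.3×10⁻⁸
s = 2.5×10⁻³ mol/L
[F⁻] = 2s = 5.0×10⁻³ mol/L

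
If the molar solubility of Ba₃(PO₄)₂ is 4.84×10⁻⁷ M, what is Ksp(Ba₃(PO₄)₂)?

Ba₃(PO₄)₂(s) ⇌ 3 Ba²⁺(aq) + 2 PO₄³⁻(aq)
For each mole of Ba₃(PO₄)₂ that dissolves per liter, [Ba²⁺] = 3s and [PO₄³⁻] = 2s; let s denote this solubility.
Ksp = [Ba²⁺]^3[PO₄³⁻]^2 = (3s)^3 · (2s)^2 = 108s^5
Ksp = 108 × (4.84×10⁻⁷)^5 = 2.87×10⁻³⁰

Ksp = 2.87×10⁻³⁰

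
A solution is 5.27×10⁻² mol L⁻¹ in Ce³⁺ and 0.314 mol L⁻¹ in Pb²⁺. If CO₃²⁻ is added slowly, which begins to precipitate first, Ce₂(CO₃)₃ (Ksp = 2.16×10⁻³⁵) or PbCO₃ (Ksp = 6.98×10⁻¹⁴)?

A salt starts to precipitate once the ion product Q reaches its Ksp.
For Ce₂(CO₃)₃: [CO₃²⁻] = (Ksp/[Ce³⁺]^2)^(1/3) = 1.98×10⁻¹¹ mol L⁻¹
For PbCO₃: [CO₃²⁻] = (Ksp/[Pb²⁺]) = 2.22×10⁻¹³ mol L⁻¹
PbCO₃ requires the lower [CO₃²⁻], so it precipitates first.

PbCO₃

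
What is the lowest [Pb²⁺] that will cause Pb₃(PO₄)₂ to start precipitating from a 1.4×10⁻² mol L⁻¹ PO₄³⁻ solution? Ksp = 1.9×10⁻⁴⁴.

A salt starts to precipitate once the ion product Q reaches its Ksp.
Pb₃(PO₄)₂(s) ⇌ 3 Pb²⁺(aq) + 2 PO₄³⁻(aq)
Ksp = [Pb²⁺]^3[PO₄³⁻]^2 = [Pb²⁺]^3(1.4×10⁻²)^2
[Pb²⁺]^3 = 1.9×10⁻⁴⁴ / (1.4×10⁻²)^2 = 9.7×10⁻⁴¹
[Pb²⁺] = 4.6×10⁻¹⁴ mol L⁻¹

4.6×10⁻¹⁴ M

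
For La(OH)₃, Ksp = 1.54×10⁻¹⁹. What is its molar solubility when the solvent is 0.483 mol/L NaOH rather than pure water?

La(OH)₃(s) ⇌ La³⁺(aq) + 3 OH⁻(aq)
With OH⁻ already at 0.483 mol/L and s small, take [OH⁻] ≈ 0.483 mol/L and [La³⁺] = s.
Ksp = [La³⁺][OH⁻]^3 = s(0.483)^3
s = 1.54×10⁻¹⁹ / (0.483)^3 = 1.37×10⁻¹⁸
s = 1.37×10⁻¹⁸ mol/L

1.37×10⁻¹⁸ M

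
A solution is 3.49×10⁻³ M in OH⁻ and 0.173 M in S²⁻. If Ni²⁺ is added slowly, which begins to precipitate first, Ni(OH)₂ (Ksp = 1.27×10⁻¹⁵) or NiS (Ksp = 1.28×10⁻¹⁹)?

NiS

Precipitation begins when Q = Ksp.
For Ni(OH)₂: [Ni²⁺] = (Ksp/[OH⁻]^2) = 1.04×10⁻¹⁰ M
For NiS: [Ni²⁺] = (Ksp/[S²⁻]) = 7.40×10⁻¹⁹ M
The smaller threshold [Ni²⁺] is reached first, so NiS precipitates first.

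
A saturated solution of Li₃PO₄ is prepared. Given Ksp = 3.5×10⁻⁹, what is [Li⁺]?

1.0×10⁻² M

Li₃PO₄(s) ⇌ 3 Li⁺(aq) + PO₄³⁻(aq)
Call the molar solubility s, so that [Li⁺] = 3s and [PO₄³⁻] = s.
Ksp = [Li⁺]^3[PO₄³⁻] = (3s)^3 · s = 27s^4 = 3.5×10⁻⁹
s = 3.4×10⁻³ mol L⁻¹
[Li⁺] = 3s = 1.0×10⁻² mol L⁻¹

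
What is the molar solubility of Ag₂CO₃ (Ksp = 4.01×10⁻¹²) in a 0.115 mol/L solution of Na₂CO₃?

2.95×10⁻⁶ M

Ag₂CO₃(s) ⇌ 2 Ag⁺(aq) + CO₃²⁻(aq)
With CO₃²⁻ already at 0.115 mol/L and s small, take [CO₃²⁻] ≈ 0.115 mol/L and [Ag⁺] = 2s.
Ksp = [Ag⁺]^2[CO₃²⁻] = (2s)^2(0.115)
(2s)^2 = 4.01×10⁻¹² / (0.115) = 3.49×10⁻¹¹
s = 2.95×10⁻⁶ mol/L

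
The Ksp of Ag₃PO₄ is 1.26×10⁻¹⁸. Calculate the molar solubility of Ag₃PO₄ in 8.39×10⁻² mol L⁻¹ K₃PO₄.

Ag₃PO₄(s) ⇌ 3 Ag⁺(aq) + PO₄³⁻(aq)
The solution already contains PO₄³⁻ at 8.39×10⁻² mol L⁻¹. Let s be the molar solubility of Ag₃PO₄.
[PO₄³⁻] ≈ 8.39×10⁻² mol L⁻¹ (common ion dominates); [Ag⁺] = 3s.
Ksp = [Ag⁺]^3[PO₄³⁻] = (3s)^3(8.39×10⁻²)
(3s)^3 = 1.26×10⁻¹⁸ / (8.39×10⁻²) = 1.50×10⁻¹⁷
s = 8.22×10⁻⁷ mol L⁻¹

8.22×10⁻⁷ M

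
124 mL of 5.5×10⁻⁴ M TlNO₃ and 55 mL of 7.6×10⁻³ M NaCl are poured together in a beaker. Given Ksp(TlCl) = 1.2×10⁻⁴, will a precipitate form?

No

The combined volume is 179 mL.
[Tl⁺] = (5.5×10⁻⁴)(124)/179 = 3.8×10⁻⁴ M
[Cl⁻] = (7.6×10⁻³)(55)/179 = 2.3×10⁻³ M
Q = [Tl⁺][Cl⁻] = 8.9×10⁻⁷
Since Q (8.9×10⁻⁷) is less than Ksp (1.2×10⁻⁴), no TlCl precipitates.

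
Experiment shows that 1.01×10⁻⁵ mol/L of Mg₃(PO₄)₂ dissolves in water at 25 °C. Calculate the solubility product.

Mg₃(PO₄)₂(s) ⇌ 3 Mg²⁺(aq) + 2 PO₄³⁻(aq)
For each mole of Mg₃(PO₄)₂ that dissolves per liter, [Mg²⁺] = 3s and [PO₄³⁻] = 2s; let s denote this solubility.
Ksp = [Mg²⁺]^3[PO₄³⁻]^2 = (3s)^3 · (2s)^2 = 108s^5
Ksp = 108 × (1.01×10⁻⁵)^5 = 1.14×10⁻²³

Ksp = 1.14×10⁻²³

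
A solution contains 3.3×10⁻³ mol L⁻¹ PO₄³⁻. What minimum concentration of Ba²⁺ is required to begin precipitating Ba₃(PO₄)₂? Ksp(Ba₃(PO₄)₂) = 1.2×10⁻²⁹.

A salt starts to precipitate once the ion product Q reaches its Ksp.
Ba₃(PO₄)₂(s) ⇌ 3 Ba²⁺(aq) + 2 PO₄³⁻(aq)
Ksp = [Ba²⁺]^3[PO₄³⁻]^2 = [Ba²⁺]^3(3.3×10⁻³)^2
[Ba²⁺]^3 = 1.2×10⁻²⁹ / (3.3×10⁻³)^2 = 1.1×10⁻²⁴
[Ba²⁺] = 1.0×10⁻⁸ mol L⁻¹

1.0×10⁻⁸ M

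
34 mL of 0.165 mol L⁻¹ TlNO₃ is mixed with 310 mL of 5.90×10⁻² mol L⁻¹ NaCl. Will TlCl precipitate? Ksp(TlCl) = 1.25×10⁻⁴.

Total volume after mixing = 34 + 310 = 344 mL.
[Tl⁺] = (0.165)(34)/344 = 1.63×10⁻² mol L⁻¹
[Cl⁻] = (5.90×10⁻²)(310)/344 = 5.32×10⁻² mol L⁻¹
Q = [Tl⁺][Cl⁻] = 8.67×10⁻⁴
Since Q (8.67×10⁻⁴) exceeds Ksp (1.25×10⁻⁴), TlCl will precipitate.

Yes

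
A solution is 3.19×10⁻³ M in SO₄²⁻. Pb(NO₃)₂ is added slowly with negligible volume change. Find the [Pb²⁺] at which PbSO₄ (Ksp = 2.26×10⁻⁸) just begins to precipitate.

The threshold for precipitation is Q = Ksp.
PbSO₄(s) ⇌ Pb²⁺(aq) + SO₄²⁻(aq)
Ksp = [Pb²⁺][SO₄²⁻] = [Pb²⁺](3.19×10⁻³)
[Pb²⁺] = 2.26×10⁻⁸ / (3.19×10⁻³) = 7.08×10⁻⁶
[Pb²⁺] = 7.08×10⁻⁶ M

7.08×10⁻⁶ M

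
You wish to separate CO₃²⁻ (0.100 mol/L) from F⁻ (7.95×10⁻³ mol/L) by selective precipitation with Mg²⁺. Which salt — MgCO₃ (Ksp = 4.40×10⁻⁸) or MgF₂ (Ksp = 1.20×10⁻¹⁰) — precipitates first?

Precipitation begins when Q = Ksp.
For MgCO₃: [Mg²⁺] = (Ksp/[CO₃²⁻]) = 4.40×10⁻⁷ mol/L
For MgF₂: [Mg²⁺] = (Ksp/[F⁻]^2) = 1.90×10⁻⁶ mol/L
The smaller threshold [Mg²⁺] is reached first, so MgCO₃ precipitates first.

MgCO₃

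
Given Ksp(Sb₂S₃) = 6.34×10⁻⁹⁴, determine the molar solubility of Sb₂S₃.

Sb₂S₃(s) ⇌ 2 Sb³⁺(aq) + 3 S²⁻(aq)
Let s be the molar solubility. Then [Sb³⁺] = 2s and [S²⁻] = 3s.
Ksp = [Sb³⁺]^2[S²⁻]^3 = (2s)^2 · (3s)^3 = 108s^5
108s^5 = 6.34×10⁻⁹⁴  ⇒  s^5 = 5.87×10⁻⁹⁶
s = (5.87×10⁻⁹⁶)^(1/5) = 8.99×10⁻²⁰ M

8.99×10⁻²⁰ M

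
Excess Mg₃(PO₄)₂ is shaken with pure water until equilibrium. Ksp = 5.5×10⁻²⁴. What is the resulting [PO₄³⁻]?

1.7×10⁻⁵ M

Mg₃(PO₄)₂(s) ⇌ 3 Mg²⁺(aq) + 2 PO₄³⁻(aq)
Let s be the molar solubility. Then [Mg²⁺] = 3s and [PO₄³⁻] = 2s.
Ksp = [Mg²⁺]^3[PO₄³⁻]^2 = (3s)^3 · (2s)^2 = 108s^5 = 5.5×10⁻²⁴
s = 8.7×10⁻⁶ M
[PO₄³⁻] = 2s = 1.7×10⁻⁵ M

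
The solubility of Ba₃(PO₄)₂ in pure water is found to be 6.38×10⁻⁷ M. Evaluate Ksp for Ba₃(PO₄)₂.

Ksp = 1.14×10⁻²⁹

Ba₃(PO₄)₂(s) ⇌ 3 Ba²⁺(aq) + 2 PO₄³⁻(aq)
Let s be the molar solubility. Then [Ba²⁺] = 3s and [PO₄³⁻] = 2s.
Ksp = [Ba²⁺]^3[PO₄³⁻]^2 = (3s)^3 · (2s)^2 = 108s^5
Ksp = 108 × (6.38×10⁻⁷)^5 = 1.14×10⁻²⁹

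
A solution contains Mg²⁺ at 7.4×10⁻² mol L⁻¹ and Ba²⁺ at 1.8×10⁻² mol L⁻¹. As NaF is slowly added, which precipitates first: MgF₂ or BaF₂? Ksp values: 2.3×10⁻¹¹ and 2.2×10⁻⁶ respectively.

MgF₂

Precipitation begins when Q = Ksp.
For MgF₂: [F⁻] = (Ksp/[Mg²⁺])^(1/2) = 1.8×10⁻⁵ mol L⁻¹
For BaF₂: [F⁻] = (Ksp/[Ba²⁺])^(1/2) = 1.1×10⁻² mol L⁻¹
Since MgF₂ needs less F⁻ to reach saturation, it precipitates first.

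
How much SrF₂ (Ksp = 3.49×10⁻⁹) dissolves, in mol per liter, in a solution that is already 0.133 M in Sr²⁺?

8.10×10⁻⁵ M

SrF₂(s) ⇌ Sr²⁺(aq) + 2 F⁻(aq)
The solution already contains Sr²⁺ at 0.133 M. Let s be the molar solubility of SrF₂.
[Sr²⁺] ≈ 0.133 M (common ion dominates); [F⁻] = 2s.
Ksp = [Sr²⁺][F⁻]^2 = (0.133)(2s)^2
(2s)^2 = 3.49×10⁻⁹ / (0.133) = 2.62×10⁻⁸
s = 8.10×10⁻⁵ M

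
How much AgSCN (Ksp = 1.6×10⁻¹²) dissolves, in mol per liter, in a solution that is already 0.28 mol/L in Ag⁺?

AgSCN(s) ⇌ Ag⁺(aq) + SCN⁻(aq)
Let s be the solubility of AgSCN here. The common ion gives [Ag⁺] ≈ 0.28 mol/L, and [SCN⁻] = s.
Ksp = [Ag⁺][SCN⁻] = (0.28)s
s = 1.6×10⁻¹² / (0.28) = 5.7×10⁻¹²
s = 5.7×10⁻¹² mol/L

5.7×10⁻¹² M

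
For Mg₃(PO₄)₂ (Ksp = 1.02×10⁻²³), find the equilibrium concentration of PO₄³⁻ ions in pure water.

Mg₃(PO₄)₂(s) ⇌ 3 Mg²⁺(aq) + 2 PO₄³⁻(aq)
Call the molar solubility s, so that [Mg²⁺] = 3s and [PO₄³⁻] = 2s.
Ksp = [Mg²⁺]^3[PO₄³⁻]^2 = (3s)^3 · (2s)^2 = 108s^5 = 1.02×10⁻²³
s = 9.89×10⁻⁶ mol L⁻¹
[PO₄³⁻] = 2s = 1.98×10⁻⁵ mol L⁻¹

1.98×10⁻⁵ M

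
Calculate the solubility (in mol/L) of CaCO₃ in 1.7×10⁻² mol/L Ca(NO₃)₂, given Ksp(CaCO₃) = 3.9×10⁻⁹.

CaCO₃(s) ⇌ Ca²⁺(aq) + CO₃²⁻(aq)
Ca²⁺ is already present at 1.7×10⁻² mol/L. If s mol/L of CaCO₃ dissolves, [CO₃²⁻] = s while [Ca²⁺] ≈ 1.7×10⁻² mol/L.
Ksp = [Ca²⁺][CO₃²⁻] = (1.7×10⁻²)s
s = 3.9×10⁻⁹ / (1.7×10⁻²) = 2.3×10⁻⁷
s = 2.3×10⁻⁷ mol/L

2.3×10⁻⁷ M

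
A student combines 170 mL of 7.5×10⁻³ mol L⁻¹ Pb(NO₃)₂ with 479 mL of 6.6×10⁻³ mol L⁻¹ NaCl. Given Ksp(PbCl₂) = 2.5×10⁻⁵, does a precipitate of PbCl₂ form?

Total volume after mixing = 170 + 479 = 649 mL.
[Pb²⁺] = (7.5×10⁻³)(170)/649 = 2.0×10⁻³ mol L⁻¹
[Cl⁻] = (6.6×10⁻³)(479)/649 = 4.9×10⁻³ mol L⁻¹
Q = [Pb²⁺][Cl⁻]^2 = 4.7×10⁻⁸
Q = 4.7×10⁻⁸ < Ksp = 2.5×10⁻⁵, so the solution is unsaturated and no precipitate forms.

No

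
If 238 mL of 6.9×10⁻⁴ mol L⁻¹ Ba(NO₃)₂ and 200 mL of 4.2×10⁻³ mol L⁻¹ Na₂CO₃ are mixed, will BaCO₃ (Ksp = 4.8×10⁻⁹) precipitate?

Yes

Total volume after mixing = 238 + 200 = 438 mL.
[Ba²⁺] = (6.9×10⁻⁴)(238)/438 = 3.7×10⁻⁴ mol L⁻¹
[CO₃²⁻] = (4.2×10⁻³)(200)/438 = 1.9×10⁻³ mol L⁻¹
Q = [Ba²⁺][CO₃²⁻] = 7.2×10⁻⁷
Because Q > Ksp (7.2×10⁻⁷ vs 4.8×10⁻⁹), a precipitate of BaCO₃ forms.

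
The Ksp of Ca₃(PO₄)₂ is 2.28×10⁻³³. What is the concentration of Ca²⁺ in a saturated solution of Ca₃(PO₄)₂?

Ca₃(PO₄)₂(s) ⇌ 3 Ca²⁺(aq) + 2 PO₄³⁻(aq)
Call the molar solubility s, so that [Ca²⁺] = 3s and [PO₄³⁻] = 2s.
Ksp = [Ca²⁺]^3[PO₄³⁻]^2 = (3s)^3 · (2s)^2 = 108s^5 = 2.28×10⁻³³
s = 1.16×10⁻⁷ mol/L
[Ca²⁺] = 3s = 3.48×10⁻⁷ mol/L

3.48×10⁻⁷ M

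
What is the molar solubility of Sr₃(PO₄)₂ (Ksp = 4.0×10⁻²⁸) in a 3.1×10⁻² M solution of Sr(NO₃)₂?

Sr₃(PO₄)₂(s) ⇌ 3 Sr²⁺(aq) + 2 PO₄³⁻(aq)
Let s be the solubility of Sr₃(PO₄)₂ here. The common ion gives [Sr²⁺] ≈ 3.1×10⁻² M, and [PO₄³⁻] = 2s.
Ksp = [Sr²⁺]^3[PO₄³⁻]^2 = (3.1×10⁻²)^3(2s)^2
(2s)^2 = 4.0×10⁻²⁸ / (3.1×10⁻²)^3 = 1.3×10⁻²³
s = 1.8×10⁻¹² M

1.8×10⁻¹² M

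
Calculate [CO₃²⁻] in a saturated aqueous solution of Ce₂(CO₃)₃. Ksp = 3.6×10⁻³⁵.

Ce₂(CO₃)₃(s) ⇌ 2 Ce³⁺(aq) + 3 CO₃²⁻(aq)
For each mole of Ce₂(CO₃)₃ that dissolves per liter, [Ce³⁺] = 2s and [CO₃²⁻] = 3s; let s denote this solubility.
Ksp = [Ce³⁺]^2[CO₃²⁻]^3 = (2s)^2 · (3s)^3 = 108s^5 = 3.6×10⁻³⁵
s = 5.1×10⁻⁸ mol/L
[CO₃²⁻] = 3s = 1.5×10⁻⁷ mol/L

1.5×10⁻⁷ M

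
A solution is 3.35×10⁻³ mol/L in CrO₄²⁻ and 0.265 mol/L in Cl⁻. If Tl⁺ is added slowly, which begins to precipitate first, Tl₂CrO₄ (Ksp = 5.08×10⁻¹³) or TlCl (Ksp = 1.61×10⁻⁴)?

Tl₂CrO₄

Precipitation begins when Q = Ksp.
For Tl₂CrO₄: [Tl⁺] = (Ksp/[CrO₄²⁻])^(1/2) = 1.23×10⁻⁵ mol/L
For TlCl: [Tl⁺] = (Ksp/[Cl⁻]) = 6.08×10⁻⁴ mol/L
Since Tl₂CrO₄ needs less Tl⁺ to reach saturation, it precipitates first.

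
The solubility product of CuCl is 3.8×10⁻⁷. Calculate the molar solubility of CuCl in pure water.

6.2×10⁻⁴ M

CuCl(s) ⇌ Cu⁺(aq) + Cl⁻(aq)
If s mol/L of CuCl dissolves, [Cu⁺] = s and [Cl⁻] = s.
Ksp = [Cu⁺][Cl⁻] = s · s = s^2
s^2 = 3.8×10⁻⁷
s = 6.2×10⁻⁴ mol L⁻¹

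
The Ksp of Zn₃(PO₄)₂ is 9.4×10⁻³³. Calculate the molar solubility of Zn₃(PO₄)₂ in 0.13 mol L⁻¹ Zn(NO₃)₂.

Zn₃(PO₄)₂(s) ⇌ 3 Zn²⁺(aq) + 2 PO₄³⁻(aq)
Zn²⁺ is already present at 0.13 mol L⁻¹. If s mol/L of Zn₃(PO₄)₂ dissolves, [PO₄³⁻] = 2s while [Zn²⁺] ≈ 0.13 mol L⁻¹.
Ksp = [Zn²⁺]^3[PO₄³⁻]^2 = (0.13)^3(2s)^2
(2s)^2 = 9.4×10⁻³³ / (0.13)^3 = 4.3×10⁻³⁰
s = 1.0×10⁻¹⁵ mol L⁻¹

1.0×10⁻¹⁵ M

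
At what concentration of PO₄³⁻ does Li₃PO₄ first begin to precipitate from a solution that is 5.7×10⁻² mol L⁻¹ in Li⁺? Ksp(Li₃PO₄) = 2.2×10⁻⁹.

The threshold for precipitation is Q = Ksp.
Li₃PO₄(s) ⇌ 3 Li⁺(aq) + PO₄³⁻(aq)
Ksp = [Li⁺]^3[PO₄³⁻] = [PO₄³⁻](5.7×10⁻²)^3
[PO₄³⁻] = 2.2×10⁻⁹ / (5.7×10⁻²)^3 = 1.2×10⁻⁵
[PO₄³⁻] = 1.2×10⁻⁵ mol L⁻¹

1.2×10⁻⁵ M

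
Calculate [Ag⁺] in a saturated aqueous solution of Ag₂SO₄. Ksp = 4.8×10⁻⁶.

2.1×10⁻² M

Ag₂SO₄(s) ⇌ 2 Ag⁺(aq) + SO₄²⁻(aq)
Let s be the molar solubility. Then [Ag⁺] = 2s and [SO₄²⁻] = s.
Ksp = [Ag⁺]^2[SO₄²⁻] = (2s)^2 · s = 4s^3 = 4.8×10⁻⁶
s = 1.1×10⁻² M
[Ag⁺] = 2s = 2.1×10⁻² M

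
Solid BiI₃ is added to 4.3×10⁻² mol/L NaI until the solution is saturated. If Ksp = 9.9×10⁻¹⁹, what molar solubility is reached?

BiI₃(s) ⇌ Bi³⁺(aq) + 3 I⁻(aq)
Let s be the solubility of BiI₃ here. The common ion gives [I⁻] ≈ 4.3×10⁻² mol/L, and [Bi³⁺] = s.
Ksp = [Bi³⁺][I⁻]^3 = s(4.3×10⁻²)^3
s = 9.9×10⁻¹⁹ / (4.3×10⁻²)^3 = 1.2×10⁻¹⁴
s = 1.2×10⁻¹⁴ mol/L

1.2×10⁻¹⁴ M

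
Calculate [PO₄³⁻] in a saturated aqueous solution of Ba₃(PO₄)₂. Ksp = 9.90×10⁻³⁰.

Ba₃(PO₄)₂(s) ⇌ 3 Ba²⁺(aq) + 2 PO₄³⁻(aq)
Call the molar solubility s, so that [Ba²⁺] = 3s and [PO₄³⁻] = 2s.
Ksp = [Ba²⁺]^3[PO₄³⁻]^2 = (3s)^3 · (2s)^2 = 108s^5 = 9.90×10⁻³⁰
s = 6.20×10⁻⁷ mol/L
[PO₄³⁻] = 2s = 1.24×10⁻⁶ mol/L

1.24×10⁻⁶ M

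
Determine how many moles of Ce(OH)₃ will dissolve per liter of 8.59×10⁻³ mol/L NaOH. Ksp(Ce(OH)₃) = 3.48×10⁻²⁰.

5.49×10⁻¹⁴ M

Ce(OH)₃(s) ⇌ Ce³⁺(aq) + 3 OH⁻(aq)
OH⁻ is already present at 8.59×10⁻³ mol/L. If s mol/L of Ce(OH)₃ dissolves, [Ce³⁺] = s while [OH⁻] ≈ 8.59×10⁻³ mol/L.
Ksp = [Ce³⁺][OH⁻]^3 = s(8.59×10⁻³)^3
s = 3.48×10⁻²⁰ / (8.59×10⁻³)^3 = 5.49×10⁻¹⁴
s = 5.49×10⁻¹⁴ mol/L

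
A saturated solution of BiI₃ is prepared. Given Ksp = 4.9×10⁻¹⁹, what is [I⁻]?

BiI₃(s) ⇌ Bi³⁺(aq) + 3 I⁻(aq)
Call the molar solubility s, so that [Bi³⁺] = s and [I⁻] = 3s.
Ksp = [Bi³⁺][I⁻]^3 = s · (3s)^3 = 27s^4 = 4.9×10⁻¹⁹
s = 1.2×10⁻⁵ mol L⁻¹
[I⁻] = 3s = 3.5×10⁻⁵ mol L⁻¹

3.5×10⁻⁵ M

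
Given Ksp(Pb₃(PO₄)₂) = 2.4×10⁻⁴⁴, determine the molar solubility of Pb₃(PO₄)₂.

Pb₃(PO₄)₂(s) ⇌ 3 Pb²⁺(aq) + 2 PO₄³⁻(aq)
Call the molar solubility s, so that [Pb²⁺] = 3s and [PO₄³⁻] = 2s.
Ksp = [Pb²⁺]^3[PO₄³⁻]^2 = (3s)^3 · (2s)^2 = 108s^5
108s^5 = 2.4×10⁻⁴⁴  ⇒  s^5 = 2.2×10⁻⁴⁶
s = (2.2×10⁻⁴⁶)^(1/5) = 7.4×10⁻¹⁰ mol/L

7.4×10⁻¹⁰ M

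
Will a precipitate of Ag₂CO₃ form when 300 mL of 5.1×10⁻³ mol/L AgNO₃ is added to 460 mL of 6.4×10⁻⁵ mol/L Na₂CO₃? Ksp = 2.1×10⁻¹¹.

After mixing, V = 300 mL + 460 mL = 760 mL.
[Ag⁺] = (5.1×10⁻³)(300)/760 = 2.0×10⁻³ mol/L
[CO₃²⁻] = (6.4×10⁻⁵)(460)/760 = 3.9×10⁻⁵ mol/L
Q = [Ag⁺]^2[CO₃²⁻] = 1.6×10⁻¹⁰
Q = 1.6×10⁻¹⁰ > Ksp = 2.1×10⁻¹¹, so the solution is supersaturated and Ag₂CO₃ precipitates.

Yes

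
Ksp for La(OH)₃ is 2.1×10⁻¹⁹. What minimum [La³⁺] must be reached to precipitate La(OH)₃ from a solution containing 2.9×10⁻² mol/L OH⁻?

The threshold for precipitation is Q = Ksp.
La(OH)₃(s) ⇌ La³⁺(aq) + 3 OH⁻(aq)
Ksp = [La³⁺][OH⁻]^3 = [La³⁺](2.9×10⁻²)^3
[La³⁺] = 2.1×10⁻¹⁹ / (2.9×10⁻²)^3 = 8.6×10⁻¹⁵
[La³⁺] = 8.6×10⁻¹⁵ mol/L

8.6×10⁻¹⁵ M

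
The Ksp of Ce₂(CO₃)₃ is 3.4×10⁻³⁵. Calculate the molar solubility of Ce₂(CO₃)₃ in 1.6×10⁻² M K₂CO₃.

Ce₂(CO₃)₃(s) ⇌ 2 Ce³⁺(aq) + 3 CO₃²⁻(aq)
Let s be the solubility of Ce₂(CO₃)₃ here. The common ion gives [CO₃²⁻] ≈ 1.6×10⁻² M, and [Ce³⁺] = 2s.
Ksp = [Ce³⁺]^2[CO₃²⁻]^3 = (2s)^2(1.6×10⁻²)^3
(2s)^2 = 3.4×10⁻³⁵ / (1.6×10⁻²)^3 = 8.3×10⁻³⁰
s = 1.4×10⁻¹⁵ M

1.4×10⁻¹⁵ M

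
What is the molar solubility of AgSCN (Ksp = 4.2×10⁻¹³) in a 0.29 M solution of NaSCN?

AgSCN(s) ⇌ Ag⁺(aq) + SCN⁻(aq)
With SCN⁻ already at 0.29 M and s small, take [SCN⁻] ≈ 0.29 M and [Ag⁺] = s.
Ksp = [Ag⁺][SCN⁻] = s(0.29)
s = 4.2×10⁻¹³ / (0.29) = 1.4×10⁻¹²
s = 1.4×10⁻¹² M

1.4×10⁻¹² M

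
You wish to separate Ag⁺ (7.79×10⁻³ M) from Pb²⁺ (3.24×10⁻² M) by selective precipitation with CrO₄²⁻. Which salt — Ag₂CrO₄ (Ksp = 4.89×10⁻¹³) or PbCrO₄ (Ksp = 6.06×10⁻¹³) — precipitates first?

PbCrO₄

Precipitation of each salt begins when its ion product equals Ksp.
For Ag₂CrO₄: [CrO₄²⁻] = (Ksp/[Ag⁺]^2) = 8.06×10⁻⁹ M
For PbCrO₄: [CrO₄²⁻] = (Ksp/[Pb²⁺]) = 1.87×10⁻¹¹ M
Since PbCrO₄ needs less CrO₄²⁻ to reach saturation, it precipitates first.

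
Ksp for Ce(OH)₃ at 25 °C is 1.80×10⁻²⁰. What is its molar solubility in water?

Ce(OH)₃(s) ⇌ Ce³⁺(aq) + 3 OH⁻(aq)
If s mol/L of Ce(OH)₃ dissolves, [Ce³⁺] = s and [OH⁻] = 3s.
Ksp = [Ce³⁺][OH⁻]^3 = s · (3s)^3 = 27s^4
27s^4 = 1.80×10⁻²⁰  ⇒  s^4 = 6.67×10⁻²²
s = 5.08×10⁻⁶ mol L⁻¹

5.08×10⁻⁶ M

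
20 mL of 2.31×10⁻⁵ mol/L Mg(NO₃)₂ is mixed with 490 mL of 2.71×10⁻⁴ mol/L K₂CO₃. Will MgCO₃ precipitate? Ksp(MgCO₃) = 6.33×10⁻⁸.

No

After mixing, V = 20 mL + 490 mL = 510 mL.
[Mg²⁺] = (2.31×10⁻⁵)(20)/510 = 9.06×10⁻⁷ mol/L
[CO₃²⁻] = (2.71×10⁻⁴)(490)/510 = 2.60×10⁻⁴ mol/L
Q = [Mg²⁺][CO₃²⁻] = 2.36×10⁻¹⁰
Q = 2.36×10⁻¹⁰ < Ksp = 6.33×10⁻⁸, so the solution is unsaturated and no precipitate forms.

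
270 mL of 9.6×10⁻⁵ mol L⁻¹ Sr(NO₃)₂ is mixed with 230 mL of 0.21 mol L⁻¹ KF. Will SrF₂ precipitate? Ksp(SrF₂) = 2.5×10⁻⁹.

Yes

Total volume after mixing = 270 + 230 = 500 mL.
[Sr²⁺] = (9.6×10⁻⁵)(270)/500 = 5.2×10⁻⁵ mol L⁻¹
[F⁻] = (0.21)(230)/500 = 9.7×10⁻² mol L⁻¹
Q = [Sr²⁺][F⁻]^2 = 4.8×10⁻⁷
Because Q > Ksp (4.8×10⁻⁷ vs 2.5×10⁻⁹), a precipitate of SrF₂ forms.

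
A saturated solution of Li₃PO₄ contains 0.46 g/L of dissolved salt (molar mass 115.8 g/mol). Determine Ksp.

Ksp = 6.7×10⁻⁹

s = (0.46 g L⁻¹)/(115.8 g mol⁻¹) = 3.972×10⁻³ M
Li₃PO₄(s) ⇌ 3 Li⁺(aq) + PO₄³⁻(aq)
Let s be the molar solubility. Then [Li⁺] = 3s and [PO₄³⁻] = s.
Ksp = [Li⁺]^3[PO₄³⁻] = (3s)^3 · s = 27s^4
Ksp = 27 × (3.972×10⁻³)^4 = 6.7×10⁻⁹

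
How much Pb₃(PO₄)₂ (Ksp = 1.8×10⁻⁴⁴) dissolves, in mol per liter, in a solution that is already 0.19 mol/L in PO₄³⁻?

2.6×10⁻¹⁵ M

Pb₃(PO₄)₂(s) ⇌ 3 Pb²⁺(aq) + 2 PO₄³⁻(aq)
PO₄³⁻ is already present at 0.19 mol/L. If s mol/L of Pb₃(PO₄)₂ dissolves, [Pb²⁺] = 3s while [PO₄³⁻] ≈ 0.19 mol/L.
Ksp = [Pb²⁺]^3[PO₄³⁻]^2 = (3s)^3(0.19)^2
(3s)^3 = 1.8×10⁻⁴⁴ / (0.19)^2 = 5.0×10⁻⁴³
s = 2.6×10⁻¹⁵ mol/L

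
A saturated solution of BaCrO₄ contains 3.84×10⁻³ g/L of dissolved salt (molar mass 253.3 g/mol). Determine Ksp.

Ksp = 2.30×10⁻¹⁰

Molar solubility s = (3.84×10⁻³ g/L) / (253.3 g/mol) = 1.5160×10⁻⁵ mol/L
BaCrO₄(s) ⇌ Ba²⁺(aq) + CrO₄²⁻(aq)
For each mole of BaCrO₄ that dissolves per liter, [Ba²⁺] = s and [CrO₄²⁻] = s; let s denote this solubility.
Ksp = [Ba²⁺][CrO₄²⁻] = s · s = s^2
Ksp = (1.5160×10⁻⁵)^2 = 2.30×10⁻¹⁰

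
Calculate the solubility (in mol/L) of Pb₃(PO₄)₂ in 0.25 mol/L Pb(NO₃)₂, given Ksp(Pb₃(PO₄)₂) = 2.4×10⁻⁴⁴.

6.2×10⁻²² M

Pb₃(PO₄)₂(s) ⇌ 3 Pb²⁺(aq) + 2 PO₄³⁻(aq)
Pb²⁺ is already present at 0.25 mol/L. If s mol/L of Pb₃(PO₄)₂ dissolves, [PO₄³⁻] = 2s while [Pb²⁺] ≈ 0.25 mol/L.
Ksp = [Pb²⁺]^3[PO₄³⁻]^2 = (0.25)^3(2s)^2
(2s)^2 = 2.4×10⁻⁴⁴ / (0.25)^3 = 1.5×10⁻⁴²
s = 6.2×10⁻²² mol/L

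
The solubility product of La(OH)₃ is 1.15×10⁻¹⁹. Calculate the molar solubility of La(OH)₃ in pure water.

La(OH)₃(s) ⇌ La³⁺(aq) + 3 OH⁻(aq)
For each mole of La(OH)₃ that dissolves per liter, [La³⁺] = s and [OH⁻] = 3s; let s denote this solubility.
Ksp = [La³⁺][OH⁻]^3 = s · (3s)^3 = 27s^4
27s^4 = 1.15×10⁻¹⁹  ⇒  s^4 = 4.26×10⁻²¹
s = 8.08×10⁻⁶ M

8.08×10⁻⁶ M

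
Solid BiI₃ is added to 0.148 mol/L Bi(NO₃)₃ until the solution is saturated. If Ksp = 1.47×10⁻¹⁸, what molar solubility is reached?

BiI₃(s) ⇌ Bi³⁺(aq) + 3 I⁻(aq)
Let s be the solubility of BiI₃ here. The common ion gives [Bi³⁺] ≈ 0.148 mol/L, and [I⁻] = 3s.
Ksp = [Bi³⁺][I⁻]^3 = (0.148)(3s)^3
(3s)^3 = 1.47×10⁻¹⁸ / (0.148) = 9.93×10⁻¹⁸
s = 7.17×10⁻⁷ mol/L

7.17×10⁻⁷ M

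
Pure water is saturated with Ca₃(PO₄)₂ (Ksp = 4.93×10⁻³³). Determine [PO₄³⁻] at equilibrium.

2.71×10⁻⁷ M

Ca₃(PO₄)₂(s) ⇌ 3 Ca²⁺(aq) + 2 PO₄³⁻(aq)
With molar solubility s: [Ca²⁺] = 3s, [PO₄³⁻] = 2s.
Ksp = [Ca²⁺]^3[PO₄³⁻]^2 = (3s)^3 · (2s)^2 = 108s^5 = 4.93×10⁻³³
s = 1.35×10⁻⁷ M
[PO₄³⁻] = 2s = 2.71×10⁻⁷ M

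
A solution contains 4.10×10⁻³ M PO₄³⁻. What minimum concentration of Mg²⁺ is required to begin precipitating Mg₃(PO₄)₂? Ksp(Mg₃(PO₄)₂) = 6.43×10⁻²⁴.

7.26×10⁻⁷ M

The threshold for precipitation is Q = Ksp.
Mg₃(PO₄)₂(s) ⇌ 3 Mg²⁺(aq) + 2 PO₄³⁻(aq)
Ksp = [Mg²⁺]^3[PO₄³⁻]^2 = [Mg²⁺]^3(4.10×10⁻³)^2
[Mg²⁺]^3 = 6.43×10⁻²⁴ / (4.10×10⁻³)^2 = 3.83×10⁻¹⁹
[Mg²⁺] = 7.26×10⁻⁷ M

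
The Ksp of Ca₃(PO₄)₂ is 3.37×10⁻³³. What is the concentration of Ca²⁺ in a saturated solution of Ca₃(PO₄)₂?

3.77×10⁻⁷ M

Ca₃(PO₄)₂(s) ⇌ 3 Ca²⁺(aq) + 2 PO₄³⁻(aq)
Let s be the molar solubility. Then [Ca²⁺] = 3s and [PO₄³⁻] = 2s.
Ksp = [Ca²⁺]^3[PO₄³⁻]^2 = (3s)^3 · (2s)^2 = 108s^5 = 3.37×10⁻³³
s = 1.26×10⁻⁷ M
[Ca²⁺] = 3s = 3.77×10⁻⁷ M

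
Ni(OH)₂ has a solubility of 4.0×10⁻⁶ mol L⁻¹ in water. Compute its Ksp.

Ksp = 2.6×10⁻¹⁶

Ni(OH)₂(s) ⇌ Ni²⁺(aq) + 2 OH⁻(aq)
Let s be the molar solubility. Then [Ni²⁺] = s and [OH⁻] = 2s.
Ksp = [Ni²⁺][OH⁻]^2 = s · (2s)^2 = 4s^3
Ksp = 4 × (4.0×10⁻⁶)^3 = 2.6×10⁻¹⁶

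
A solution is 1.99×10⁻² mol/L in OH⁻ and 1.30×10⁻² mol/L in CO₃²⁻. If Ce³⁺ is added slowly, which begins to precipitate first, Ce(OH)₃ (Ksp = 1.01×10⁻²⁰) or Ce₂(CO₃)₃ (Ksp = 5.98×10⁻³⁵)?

The threshold for precipitation is Q = Ksp.
For Ce(OH)₃: [Ce³⁺] = (Ksp/[OH⁻]^3) = 1.28×10⁻¹⁵ mol/L
For Ce₂(CO₃)₃: [Ce³⁺] = (Ksp/[CO₃²⁻]^3)^(1/2) = 5.22×10⁻¹⁵ mol/L
The smaller threshold [Ce³⁺] is reached first, so Ce(OH)₃ precipitates first.

Ce(OH)₃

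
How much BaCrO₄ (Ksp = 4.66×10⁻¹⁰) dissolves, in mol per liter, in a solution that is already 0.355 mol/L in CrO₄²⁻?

1.31×10⁻⁹ M

BaCrO₄(s) ⇌ Ba²⁺(aq) + CrO₄²⁻(aq)
Let s be the solubility of BaCrO₄ here. The common ion gives [CrO₄²⁻] ≈ 0.355 mol/L, and [Ba²⁺] = s.
Ksp = [Ba²⁺][CrO₄²⁻] = s(0.355)
s = 4.66×10⁻¹⁰ / (0.355) = 1.31×10⁻⁹
s = 1.31×10⁻⁹ mol/L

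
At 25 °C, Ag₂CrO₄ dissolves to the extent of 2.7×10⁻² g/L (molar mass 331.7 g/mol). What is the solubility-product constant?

Molar solubility s = (2.7×10⁻² g/L) / (331.7 g/mol) = 8.140×10⁻⁵ mol/L
Ag₂CrO₄(s) ⇌ 2 Ag⁺(aq) + CrO₄²⁻(aq)
If s mol/L of Ag₂CrO₄ dissolves, [Ag⁺] = 2s and [CrO₄²⁻] = s.
Ksp = [Ag⁺]^2[CrO₄²⁻] = (2s)^2 · s = 4s^3
Ksp = 4 × (8.140×10⁻⁵)^3 = 2.2×10⁻¹²

Ksp = 2.2×10⁻¹²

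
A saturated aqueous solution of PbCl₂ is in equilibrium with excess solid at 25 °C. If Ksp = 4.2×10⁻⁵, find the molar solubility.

2.2×10⁻² M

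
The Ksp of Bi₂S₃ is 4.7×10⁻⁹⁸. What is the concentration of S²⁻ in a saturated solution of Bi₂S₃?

4.0×10⁻²⁰ M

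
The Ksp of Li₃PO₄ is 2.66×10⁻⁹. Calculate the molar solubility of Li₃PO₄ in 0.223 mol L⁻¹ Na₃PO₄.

7.62×10⁻⁴ M

Li₃PO₄(s) ⇌ 3 Li⁺(aq) + PO₄³⁻(aq)
Let s be the solubility of Li₃PO₄ here. The common ion gives [PO₄³⁻] ≈ 0.223 mol L⁻¹, and [Li⁺] = 3s.
Ksp = [Li⁺]^3[PO₄³⁻] = (3s)^3(0.223)
(3s)^3 = 2.66×10⁻⁹ / (0.223) = 1.19×10⁻⁸
s = 7.62×10⁻⁴ mol L⁻¹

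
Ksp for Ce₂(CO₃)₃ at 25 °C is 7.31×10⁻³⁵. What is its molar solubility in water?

5.84×10⁻⁸ M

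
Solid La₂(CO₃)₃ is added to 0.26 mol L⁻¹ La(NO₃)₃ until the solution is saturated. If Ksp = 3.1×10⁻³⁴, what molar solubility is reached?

La₂(CO₃)₃(s) ⇌ 2 La³⁺(aq) + 3 CO₃²⁻(aq)
With La³⁺ already at 0.26 mol L⁻¹ and s small, take [La³⁺] ≈ 0.26 mol L⁻¹ and [CO₃²⁻] = 3s.
Ksp = [La³⁺]^2[CO₃²⁻]^3 = (0.26)^2(3s)^3
(3s)^3 = 3.1×10⁻³⁴ / (0.26)^2 = 4.6×10⁻³³
s = 5.5×10⁻¹² mol L⁻¹

5.5×10⁻¹² M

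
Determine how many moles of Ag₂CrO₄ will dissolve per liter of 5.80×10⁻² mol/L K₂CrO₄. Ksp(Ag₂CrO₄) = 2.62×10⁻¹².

Ag₂CrO₄(s) ⇌ 2 Ag⁺(aq) + CrO₄²⁻(aq)
CrO₄²⁻ is already present at 5.80×10⁻² mol/L. If s mol/L of Ag₂CrO₄ dissolves, [Ag⁺] = 2s while [CrO₄²⁻] ≈ 5.80×10⁻² mol/L.
Ksp = [Ag⁺]^2[CrO₄²⁻] = (2s)^2(5.80×10⁻²)
(2s)^2 = 2.62×10⁻¹² / (5.80×10⁻²) = 4.52×10⁻¹¹
s = 3.36×10⁻⁶ mol/L

3.36×10⁻⁶ M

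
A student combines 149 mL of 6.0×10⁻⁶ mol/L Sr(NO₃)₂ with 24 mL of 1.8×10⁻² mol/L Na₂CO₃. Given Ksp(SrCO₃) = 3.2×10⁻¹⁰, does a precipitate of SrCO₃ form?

Yes

Total volume after mixing = 149 + 24 = 173 mL.
[Sr²⁺] = (6.0×10⁻⁶)(149)/173 = 5.2×10⁻⁶ mol/L
[CO₃²⁻] = (1.8×10⁻²)(24)/173 = 2.5×10⁻³ mol/L
Q = [Sr²⁺][CO₃²⁻] = 1.3×10⁻⁸
Q = 1.3×10⁻⁸ > Ksp = 3.2×10⁻¹⁰, so the solution is supersaturated and SrCO₃ precipitates.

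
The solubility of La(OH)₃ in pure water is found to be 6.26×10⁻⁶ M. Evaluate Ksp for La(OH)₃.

Ksp = 4.15×10⁻²⁰

La(OH)₃(s) ⇌ La³⁺(aq) + 3 OH⁻(aq)
Call the molar solubility s, so that [La³⁺] = s and [OH⁻] = 3s.
Ksp = [La³⁺][OH⁻]^3 = s · (3s)^3 = 27s^4
Ksp = 27 × (6.26×10⁻⁶)^4 = 4.15×10⁻²⁰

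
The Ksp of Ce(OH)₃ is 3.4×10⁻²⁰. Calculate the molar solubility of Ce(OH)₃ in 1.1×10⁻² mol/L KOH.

Ce(OH)₃(s) ⇌ Ce³⁺(aq) + 3 OH⁻(aq)
Let s be the solubility of Ce(OH)₃ here. The common ion gives [OH⁻] ≈ 1.1×10⁻² mol/L, and [Ce³⁺] = s.
Ksp = [Ce³⁺][OH⁻]^3 = s(1.1×10⁻²)^3
s = 3.4×10⁻²⁰ / (1.1×10⁻²)^3 = 2.6×10⁻¹⁴
s = 2.6×10⁻¹⁴ mol/L

2.6×10⁻¹⁴ M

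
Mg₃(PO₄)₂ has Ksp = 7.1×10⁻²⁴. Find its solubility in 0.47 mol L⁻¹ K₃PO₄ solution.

Mg₃(PO₄)₂(s) ⇌ 3 Mg²⁺(aq) + 2 PO₄³⁻(aq)
PO₄³⁻ is already present at 0.47 mol L⁻¹. If s mol/L of Mg₃(PO₄)₂ dissolves, [Mg²⁺] = 3s while [PO₄³⁻] ≈ 0.47 mol L⁻¹.
Ksp = [Mg²⁺]^3[PO₄³⁻]^2 = (3s)^3(0.47)^2
(3s)^3 = 7.1×10⁻²⁴ / (0.47)^2 = 3.2×10⁻²³
s = 1.1×10⁻⁸ mol L⁻¹

1.1×10⁻⁸ M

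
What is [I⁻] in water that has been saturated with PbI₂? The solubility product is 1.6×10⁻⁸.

PbI₂(s) ⇌ Pb²⁺(aq) + 2 I⁻(aq)
With molar solubility s: [Pb²⁺] = s, [I⁻] = 2s.
Ksp = [Pb²⁺][I⁻]^2 = s · (2s)^2 = 4s^3 = 1.6×10⁻⁸
s = 1.6×10⁻³ M
[I⁻] = 2s = 3.2×10⁻³ M

3.2×10⁻³ M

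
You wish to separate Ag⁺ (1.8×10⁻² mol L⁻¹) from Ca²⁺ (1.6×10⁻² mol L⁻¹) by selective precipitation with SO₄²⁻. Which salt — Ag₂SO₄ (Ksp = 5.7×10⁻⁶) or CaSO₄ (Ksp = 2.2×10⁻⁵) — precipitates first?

CaSO₄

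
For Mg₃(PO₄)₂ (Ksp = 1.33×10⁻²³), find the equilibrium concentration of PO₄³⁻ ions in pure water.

Mg₃(PO₄)₂(s) ⇌ 3 Mg²⁺(aq) + 2 PO₄³⁻(aq)
Let s be the molar solubility. Then [Mg²⁺] = 3s and [PO₄³⁻] = 2s.
Ksp = [Mg²⁺]^3[PO₄³⁻]^2 = (3s)^3 · (2s)^2 = 108s^5 = 1.33×10⁻²³
s = 1.04×10⁻⁵ mol L⁻¹
[PO₄³⁻] = 2s = 2.09×10⁻⁵ mol L⁻¹

2.09×10⁻⁵ M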